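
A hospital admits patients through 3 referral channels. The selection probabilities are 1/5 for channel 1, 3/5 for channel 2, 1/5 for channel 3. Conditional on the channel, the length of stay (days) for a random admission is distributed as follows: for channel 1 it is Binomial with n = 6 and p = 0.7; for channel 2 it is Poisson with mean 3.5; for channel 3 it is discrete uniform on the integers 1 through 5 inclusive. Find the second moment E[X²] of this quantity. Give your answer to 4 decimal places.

For each component E[X²] = Var + (mean)², giving 1: 18.9; 2: 15.75; 3: 11.
Overall E[X²] = 0.2·18.9 + 0.6·15.75 + 0.2·11 = 15.43.

15.4300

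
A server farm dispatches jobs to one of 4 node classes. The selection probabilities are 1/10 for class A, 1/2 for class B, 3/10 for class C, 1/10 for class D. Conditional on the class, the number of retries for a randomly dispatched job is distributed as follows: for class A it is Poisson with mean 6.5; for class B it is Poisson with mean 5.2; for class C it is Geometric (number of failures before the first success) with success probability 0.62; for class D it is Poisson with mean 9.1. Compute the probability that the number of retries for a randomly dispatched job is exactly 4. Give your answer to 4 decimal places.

0.1023

Conditional on each class, P(X = 4): A: 0.111822; B: 0.168063; C: 0.0129278; D: 0.0319062.
By total probability, P(X = 4) = 0.1·0.111822 + 0.5·0.168063 + 0.3·0.0129278 + 0.1·0.0319062 = 0.102282.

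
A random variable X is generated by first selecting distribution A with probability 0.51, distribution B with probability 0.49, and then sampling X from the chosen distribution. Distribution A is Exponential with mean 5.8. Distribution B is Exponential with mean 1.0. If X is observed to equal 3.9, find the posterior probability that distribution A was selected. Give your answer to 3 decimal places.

Likelihoods f(3.9 | ·): A: 0.0880129; B: 0.0202419.
Posterior ∝ prior × likelihood. Numerator for A: 0.51·0.0880129 = 0.0448866.
Normalizing constant: 0.51·0.0880129 + 0.49·0.0202419 = 0.0548051.
P(A | observation) = 0.0448866 / 0.0548051 = 0.819022.

0.819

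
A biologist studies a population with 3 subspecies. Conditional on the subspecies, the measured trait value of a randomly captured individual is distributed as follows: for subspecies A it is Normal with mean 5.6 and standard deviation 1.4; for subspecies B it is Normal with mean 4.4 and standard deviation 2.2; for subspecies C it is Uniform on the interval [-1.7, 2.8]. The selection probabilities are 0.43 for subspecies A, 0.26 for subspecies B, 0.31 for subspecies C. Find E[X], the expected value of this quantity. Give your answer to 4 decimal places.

Component means — A: 5.6; B: 4.4; C: 0.55.
E[X] = 0.43·5.6 + 0.26·4.4 + 0.31·0.55 = 3.7225.

3.7225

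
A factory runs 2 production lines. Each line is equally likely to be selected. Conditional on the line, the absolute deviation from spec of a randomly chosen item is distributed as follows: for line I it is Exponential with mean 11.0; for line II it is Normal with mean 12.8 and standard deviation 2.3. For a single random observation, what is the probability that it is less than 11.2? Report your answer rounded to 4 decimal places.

Conditional on each line, P(X < 11.2): I: 0.638749; II: 0.243323.
By total probability, P(X < 11.2) = 0.5·0.638749 + 0.5·0.243323 = 0.441036.

0.4410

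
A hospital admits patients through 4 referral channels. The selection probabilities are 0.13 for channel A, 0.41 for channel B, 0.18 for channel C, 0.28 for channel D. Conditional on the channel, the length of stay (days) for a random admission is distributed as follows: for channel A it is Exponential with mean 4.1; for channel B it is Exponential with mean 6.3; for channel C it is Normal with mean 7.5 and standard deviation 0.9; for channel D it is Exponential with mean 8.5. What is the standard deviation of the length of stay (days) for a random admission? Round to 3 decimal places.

6.386

Per component, A: μ=4.1, E[X²]=33.62; B: μ=6.3, E[X²]=79.38; C: μ=7.5, E[X²]=57.06; D: μ=8.5, E[X²]=144.5.
E[X] = 0.13·4.1 + 0.41·6.3 + 0.18·7.5 + 0.28·8.5 = 6.846.
E[X²] = 0.13·33.62 + 0.41·79.38 + 0.18·57.06 + 0.28·144.5 = 87.6472.
Var(X) = E[X²] − (E[X])² = 87.6472 − 46.8677 = 40.7795.
SD(X) = √40.7795 = 6.38588.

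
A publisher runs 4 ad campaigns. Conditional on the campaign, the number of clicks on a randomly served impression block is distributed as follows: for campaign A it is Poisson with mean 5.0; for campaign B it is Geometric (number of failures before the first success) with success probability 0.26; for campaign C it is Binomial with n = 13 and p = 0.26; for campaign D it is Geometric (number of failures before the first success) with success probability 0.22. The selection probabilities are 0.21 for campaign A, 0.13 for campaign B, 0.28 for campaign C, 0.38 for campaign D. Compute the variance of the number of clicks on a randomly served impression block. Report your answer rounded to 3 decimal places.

Per component, A: μ=5, E[X²]=30; B: μ=2.84615, E[X²]=19.0473; C: μ=3.38, E[X²]=13.9256; D: μ=3.54545, E[X²]=28.686.
E[X] = 0.21·5 + 0.13·2.84615 + 0.28·3.38 + 0.38·3.54545 = 3.71367.
E[X²] = 0.21·30 + 0.13·19.0473 + 0.28·13.9256 + 0.38·28.686 = 23.576.
Var(X) = E[X²] − (E[X])² = 23.576 − 13.7914 = 9.78462.

9.785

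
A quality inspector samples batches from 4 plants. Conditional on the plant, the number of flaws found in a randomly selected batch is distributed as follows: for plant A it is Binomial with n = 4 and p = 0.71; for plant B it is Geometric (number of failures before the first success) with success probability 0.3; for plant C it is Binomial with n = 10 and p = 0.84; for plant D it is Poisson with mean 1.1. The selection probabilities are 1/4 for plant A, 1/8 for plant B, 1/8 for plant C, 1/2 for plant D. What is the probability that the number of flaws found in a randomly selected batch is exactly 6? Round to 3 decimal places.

0.011

Conditional on each plant, P(X = 6): A: 0; B: 0.0352947; C: 0.0483476; D: 0.00081903.
By total probability, P(X = 6) = 0.25·0 + 0.125·0.0352947 + 0.125·0.0483476 + 0.5·0.00081903 = 0.0108648.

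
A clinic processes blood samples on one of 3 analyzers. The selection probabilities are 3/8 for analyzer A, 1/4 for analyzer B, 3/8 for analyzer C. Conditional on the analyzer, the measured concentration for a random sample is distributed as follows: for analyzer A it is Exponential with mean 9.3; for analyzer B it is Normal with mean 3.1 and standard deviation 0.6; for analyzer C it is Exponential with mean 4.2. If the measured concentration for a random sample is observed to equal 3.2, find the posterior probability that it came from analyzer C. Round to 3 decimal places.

Likelihoods f(3.2 | ·): A: 0.0762224; B: 0.655733; C: 0.111137.
Posterior ∝ prior × likelihood. Numerator for C: 0.375·0.111137 = 0.0416765.
Normalizing constant: 0.375·0.0762224 + 0.25·0.655733 + 0.375·0.111137 = 0.234193.
P(C | observation) = 0.0416765 / 0.234193 = 0.177958.

0.178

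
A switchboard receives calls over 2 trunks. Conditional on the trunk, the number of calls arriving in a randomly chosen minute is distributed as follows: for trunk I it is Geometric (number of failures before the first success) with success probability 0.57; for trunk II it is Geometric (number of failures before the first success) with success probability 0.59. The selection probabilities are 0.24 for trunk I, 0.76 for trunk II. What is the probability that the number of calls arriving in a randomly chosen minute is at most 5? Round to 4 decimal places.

Conditional on each trunk, P(X ≤ 5): I: 0.993679; II: 0.99525.
By total probability, P(X ≤ 5) = 0.24·0.993679 + 0.76·0.99525 = 0.994873.

0.9949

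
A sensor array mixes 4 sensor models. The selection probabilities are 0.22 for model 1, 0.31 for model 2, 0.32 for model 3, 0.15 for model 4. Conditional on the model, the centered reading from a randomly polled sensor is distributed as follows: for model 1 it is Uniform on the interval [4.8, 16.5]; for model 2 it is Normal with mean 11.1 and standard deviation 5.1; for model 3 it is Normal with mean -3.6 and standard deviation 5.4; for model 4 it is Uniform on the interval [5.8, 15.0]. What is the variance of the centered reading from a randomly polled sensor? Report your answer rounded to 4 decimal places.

66.1403

Per component, 1: μ=10.65, E[X²]=124.83; 2: μ=11.1, E[X²]=149.22; 3: μ=-3.6, E[X²]=42.12; 4: μ=10.4, E[X²]=115.213.
E[X] = 0.22·10.65 + 0.31·11.1 + 0.32·-3.6 + 0.15·10.4 = 6.192.
E[X²] = 0.22·124.83 + 0.31·149.22 + 0.32·42.12 + 0.15·115.213 = 104.481.
Var(X) = E[X²] − (E[X])² = 104.481 − 38.3409 = 66.1403.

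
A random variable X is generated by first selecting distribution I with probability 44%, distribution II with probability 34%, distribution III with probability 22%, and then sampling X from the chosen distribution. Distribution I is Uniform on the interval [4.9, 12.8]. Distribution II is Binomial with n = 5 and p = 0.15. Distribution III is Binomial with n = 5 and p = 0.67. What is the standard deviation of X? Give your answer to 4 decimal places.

3.9997

Per component, I: μ=8.85, E[X²]=83.5233; II: μ=0.75, E[X²]=1.2; III: μ=3.35, E[X²]=12.328.
E[X] = 0.44·8.85 + 0.34·0.75 + 0.22·3.35 = 4.886.
E[X²] = 0.44·83.5233 + 0.34·1.2 + 0.22·12.328 = 39.8704.
Var(X) = E[X²] − (E[X])² = 39.8704 − 23.873 = 15.9974.
SD(X) = √15.9974 = 3.99968.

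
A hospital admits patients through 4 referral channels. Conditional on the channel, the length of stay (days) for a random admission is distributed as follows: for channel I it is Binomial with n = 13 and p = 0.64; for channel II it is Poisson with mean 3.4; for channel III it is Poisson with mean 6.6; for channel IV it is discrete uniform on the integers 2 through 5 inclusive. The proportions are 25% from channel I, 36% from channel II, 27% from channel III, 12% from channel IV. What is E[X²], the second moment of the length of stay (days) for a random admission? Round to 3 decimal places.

For each component E[X²] = Var + (mean)², giving I: 72.2176; II: 14.96; III: 50.16; IV: 13.5.
Overall E[X²] = 0.25·72.2176 + 0.36·14.96 + 0.27·50.16 + 0.12·13.5 = 38.6032.

38.603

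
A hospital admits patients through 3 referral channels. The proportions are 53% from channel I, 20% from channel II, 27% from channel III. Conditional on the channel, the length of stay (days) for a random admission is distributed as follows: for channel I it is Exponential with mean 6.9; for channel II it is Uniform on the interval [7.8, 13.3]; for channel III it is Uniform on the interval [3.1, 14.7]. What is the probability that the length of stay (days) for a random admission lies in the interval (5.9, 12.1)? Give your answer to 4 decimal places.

Conditional on each channel, P(5.9 < X < 12.1): I: 0.252107; II: 0.781818; III: 0.534483.
By total probability, P(5.9 < X < 12.1) = 0.53·0.252107 + 0.2·0.781818 + 0.27·0.534483 = 0.434291.

0.4343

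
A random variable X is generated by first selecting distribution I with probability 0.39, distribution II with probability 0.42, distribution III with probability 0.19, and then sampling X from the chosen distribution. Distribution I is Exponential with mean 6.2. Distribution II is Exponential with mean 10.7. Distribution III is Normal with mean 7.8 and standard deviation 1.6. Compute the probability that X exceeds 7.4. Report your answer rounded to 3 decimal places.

0.442

Conditional on each component, P(X > 7.4): I: 0.303144; II: 0.50078; III: 0.598706.
By total probability, P(X > 7.4) = 0.39·0.303144 + 0.42·0.50078 + 0.19·0.598706 = 0.442308.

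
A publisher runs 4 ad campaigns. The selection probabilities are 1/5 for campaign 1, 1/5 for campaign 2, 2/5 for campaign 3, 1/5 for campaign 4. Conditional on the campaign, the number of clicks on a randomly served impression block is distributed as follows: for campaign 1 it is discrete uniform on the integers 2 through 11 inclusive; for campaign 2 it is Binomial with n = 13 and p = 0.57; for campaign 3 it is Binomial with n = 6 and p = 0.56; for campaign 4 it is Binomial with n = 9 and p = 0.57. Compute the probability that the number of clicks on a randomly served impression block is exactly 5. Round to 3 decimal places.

0.148

Conditional on each campaign, P(X = 5): 1: 0.1; 2: 0.0905108; 3: 0.145393; 4: 0.25919.
By total probability, P(X = 5) = 0.2·0.1 + 0.2·0.0905108 + 0.4·0.145393 + 0.2·0.25919 = 0.148097.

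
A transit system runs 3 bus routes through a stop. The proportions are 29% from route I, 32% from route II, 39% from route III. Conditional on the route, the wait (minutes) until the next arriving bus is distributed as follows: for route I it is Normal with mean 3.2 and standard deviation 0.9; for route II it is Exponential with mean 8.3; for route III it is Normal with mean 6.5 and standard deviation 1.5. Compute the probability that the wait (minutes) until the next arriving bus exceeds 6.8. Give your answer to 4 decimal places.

Conditional on each route, P(X > 6.8): I: 3.16712e-05; II: 0.44075; III: 0.42074.
By total probability, P(X > 6.8) = 0.29·3.16712e-05 + 0.32·0.44075 + 0.39·0.42074 = 0.305138.

0.3051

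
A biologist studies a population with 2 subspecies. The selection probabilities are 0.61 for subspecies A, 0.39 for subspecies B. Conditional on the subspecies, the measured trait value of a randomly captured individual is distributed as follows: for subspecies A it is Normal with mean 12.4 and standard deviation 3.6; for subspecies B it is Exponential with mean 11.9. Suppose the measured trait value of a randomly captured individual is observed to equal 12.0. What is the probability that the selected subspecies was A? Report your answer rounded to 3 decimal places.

Likelihoods f(12.0 | ·): A: 0.110135; B: 0.0306555.
Posterior ∝ prior × likelihood. Numerator for A: 0.61·0.110135 = 0.0671826.
Normalizing constant: 0.61·0.110135 + 0.39·0.0306555 = 0.0791382.
P(A | observation) = 0.0671826 / 0.0791382 = 0.848927.

0.849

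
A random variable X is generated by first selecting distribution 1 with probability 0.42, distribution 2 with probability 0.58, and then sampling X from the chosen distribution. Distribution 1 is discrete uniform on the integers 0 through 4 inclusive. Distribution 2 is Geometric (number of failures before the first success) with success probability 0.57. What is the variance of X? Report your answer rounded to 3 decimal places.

1.986

Per component, 1: μ=2, E[X²]=6; 2: μ=0.754386, E[X²]=1.89258.
E[X] = 0.42·2 + 0.58·0.754386 = 1.27754.
E[X²] = 0.42·6 + 0.58·1.89258 = 3.6177.
Var(X) = E[X²] − (E[X])² = 3.6177 − 1.63212 = 1.98558.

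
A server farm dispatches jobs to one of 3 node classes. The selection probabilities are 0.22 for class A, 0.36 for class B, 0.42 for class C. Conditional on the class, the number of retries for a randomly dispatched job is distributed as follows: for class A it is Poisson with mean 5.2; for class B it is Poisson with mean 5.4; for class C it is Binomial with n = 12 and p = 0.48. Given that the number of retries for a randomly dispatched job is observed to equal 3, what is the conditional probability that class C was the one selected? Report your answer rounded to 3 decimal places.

Likelihoods P(X=3 | ·): A: 0.129279; B: 0.118533; C: 0.0676358.
Posterior ∝ prior × likelihood. Numerator for C: 0.42·0.0676358 = 0.028407.
Normalizing constant: 0.22·0.129279 + 0.36·0.118533 + 0.42·0.0676358 = 0.0995203.
P(C | observation) = 0.028407 / 0.0995203 = 0.285439.

0.285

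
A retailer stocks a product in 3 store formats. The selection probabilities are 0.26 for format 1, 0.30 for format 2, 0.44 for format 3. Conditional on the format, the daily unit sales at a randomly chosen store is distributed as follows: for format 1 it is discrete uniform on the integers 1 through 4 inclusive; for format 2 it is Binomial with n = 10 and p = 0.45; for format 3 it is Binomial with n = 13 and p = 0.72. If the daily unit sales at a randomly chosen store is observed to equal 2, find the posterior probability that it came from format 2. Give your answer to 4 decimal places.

Likelihoods P(X=2 | ·): 1: 0.25; 2: 0.0763026; 3: 3.3535e-05.
Posterior ∝ prior × likelihood. Numerator for 2: 0.3·0.0763026 = 0.0228908.
Normalizing constant: 0.26·0.25 + 0.3·0.0763026 + 0.44·3.3535e-05 = 0.0879055.
P(2 | observation) = 0.0228908 / 0.0879055 = 0.260402.

0.2604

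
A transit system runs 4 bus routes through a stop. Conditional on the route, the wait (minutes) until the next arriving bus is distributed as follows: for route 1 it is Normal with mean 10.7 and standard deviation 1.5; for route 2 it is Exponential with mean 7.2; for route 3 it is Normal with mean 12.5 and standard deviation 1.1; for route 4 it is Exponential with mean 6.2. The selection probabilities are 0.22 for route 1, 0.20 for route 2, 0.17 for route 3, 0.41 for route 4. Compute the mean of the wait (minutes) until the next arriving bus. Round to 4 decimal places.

Component means — 1: 10.7; 2: 7.2; 3: 12.5; 4: 6.2.
E[X] = 0.22·10.7 + 0.2·7.2 + 0.17·12.5 + 0.41·6.2 = 8.461.

8.4610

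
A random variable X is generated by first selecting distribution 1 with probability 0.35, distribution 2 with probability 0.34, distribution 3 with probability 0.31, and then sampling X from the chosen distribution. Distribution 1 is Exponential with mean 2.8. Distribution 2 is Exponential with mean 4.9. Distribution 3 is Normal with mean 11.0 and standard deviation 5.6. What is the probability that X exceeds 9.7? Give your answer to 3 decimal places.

Conditional on each component, P(X > 9.7): 1: 0.0312954; 2: 0.138126; 3: 0.591786.
By total probability, P(X > 9.7) = 0.35·0.0312954 + 0.34·0.138126 + 0.31·0.591786 = 0.24137.

0.241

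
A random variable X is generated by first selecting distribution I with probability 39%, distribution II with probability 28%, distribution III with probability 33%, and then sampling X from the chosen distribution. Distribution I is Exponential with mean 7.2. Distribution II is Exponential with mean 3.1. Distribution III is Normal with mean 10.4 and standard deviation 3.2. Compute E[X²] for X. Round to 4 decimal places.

84.8888

For each component E[X²] = Var + (mean)², giving I: 103.68; II: 19.22; III: 118.4.
Overall E[X²] = 0.39·103.68 + 0.28·19.22 + 0.33·118.4 = 84.8888.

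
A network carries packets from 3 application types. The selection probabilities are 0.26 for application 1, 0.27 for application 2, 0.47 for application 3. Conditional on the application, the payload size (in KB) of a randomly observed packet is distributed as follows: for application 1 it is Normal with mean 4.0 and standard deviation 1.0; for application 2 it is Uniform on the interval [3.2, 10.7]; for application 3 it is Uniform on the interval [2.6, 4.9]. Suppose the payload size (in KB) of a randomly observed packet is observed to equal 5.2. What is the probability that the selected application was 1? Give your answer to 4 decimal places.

Likelihoods f(5.2 | ·): 1: 0.194186; 2: 0.133333; 3: 0.
Posterior ∝ prior × likelihood. Numerator for 1: 0.26·0.194186 = 0.0504884.
Normalizing constant: 0.26·0.194186 + 0.27·0.133333 + 0.47·0 = 0.0864884.
P(1 | observation) = 0.0504884 / 0.0864884 = 0.583759.

0.5838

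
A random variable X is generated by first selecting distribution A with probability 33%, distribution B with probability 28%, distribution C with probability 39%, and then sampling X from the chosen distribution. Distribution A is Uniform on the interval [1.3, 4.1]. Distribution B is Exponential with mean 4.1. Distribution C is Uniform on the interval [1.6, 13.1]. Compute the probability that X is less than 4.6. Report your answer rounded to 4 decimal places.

Conditional on each component, P(X < 4.6): A: 1; B: 0.674356; C: 0.26087.
By total probability, P(X < 4.6) = 0.33·1 + 0.28·0.674356 + 0.39·0.26087 = 0.620559.

0.6206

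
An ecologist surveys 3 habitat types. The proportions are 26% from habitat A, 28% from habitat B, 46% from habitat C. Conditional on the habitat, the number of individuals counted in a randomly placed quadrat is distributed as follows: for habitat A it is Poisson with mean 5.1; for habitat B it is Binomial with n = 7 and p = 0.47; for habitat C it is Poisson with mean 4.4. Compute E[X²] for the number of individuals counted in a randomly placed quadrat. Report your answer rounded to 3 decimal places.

For each component E[X²] = Var + (mean)², giving A: 31.11; B: 12.5678; C: 23.76.
Overall E[X²] = 0.26·31.11 + 0.28·12.5678 + 0.46·23.76 = 22.5372.

22.537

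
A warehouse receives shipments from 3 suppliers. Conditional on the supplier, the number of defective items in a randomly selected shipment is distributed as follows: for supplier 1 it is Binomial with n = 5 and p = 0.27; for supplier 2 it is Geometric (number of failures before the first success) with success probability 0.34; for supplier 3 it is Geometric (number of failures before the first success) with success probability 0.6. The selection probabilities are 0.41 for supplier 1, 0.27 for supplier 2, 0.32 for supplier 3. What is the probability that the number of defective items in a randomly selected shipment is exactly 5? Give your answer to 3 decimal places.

Conditional on each supplier, P(X = 5): 1: 0.00143489; 2: 0.0425793; 3: 0.006144.
By total probability, P(X = 5) = 0.41·0.00143489 + 0.27·0.0425793 + 0.32·0.006144 = 0.0140508.

0.014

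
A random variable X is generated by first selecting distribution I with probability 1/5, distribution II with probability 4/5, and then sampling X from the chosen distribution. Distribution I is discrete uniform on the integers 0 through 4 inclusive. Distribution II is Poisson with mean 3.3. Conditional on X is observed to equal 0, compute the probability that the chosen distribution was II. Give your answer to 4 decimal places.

Likelihoods P(X=0 | ·): I: 0.2; II: 0.0368832.
Posterior ∝ prior × likelihood. Numerator for II: 0.8·0.0368832 = 0.0295065.
Normalizing constant: 0.2·0.2 + 0.8·0.0368832 = 0.0695065.
P(II | observation) = 0.0295065 / 0.0695065 = 0.424515.

0.4245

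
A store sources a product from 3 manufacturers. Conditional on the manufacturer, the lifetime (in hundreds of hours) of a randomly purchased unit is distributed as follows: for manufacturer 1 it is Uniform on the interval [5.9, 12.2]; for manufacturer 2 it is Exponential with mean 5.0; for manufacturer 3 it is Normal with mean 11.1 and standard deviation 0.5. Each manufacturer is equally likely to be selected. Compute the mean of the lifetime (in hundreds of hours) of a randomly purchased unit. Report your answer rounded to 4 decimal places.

Component means — 1: 9.05; 2: 5; 3: 11.1.
E[X] = 0.333333·9.05 + 0.333333·5 + 0.333333·11.1 = 8.38333.

8.3833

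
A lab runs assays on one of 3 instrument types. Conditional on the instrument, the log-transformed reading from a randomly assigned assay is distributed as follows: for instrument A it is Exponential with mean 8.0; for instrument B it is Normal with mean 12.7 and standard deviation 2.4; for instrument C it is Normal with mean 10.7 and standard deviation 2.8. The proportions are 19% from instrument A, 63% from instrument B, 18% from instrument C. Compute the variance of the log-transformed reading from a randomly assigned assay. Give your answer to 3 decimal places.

20.547

Per component, A: μ=8, E[X²]=128; B: μ=12.7, E[X²]=167.05; C: μ=10.7, E[X²]=122.33.
E[X] = 0.19·8 + 0.63·12.7 + 0.18·10.7 = 11.447.
E[X²] = 0.19·128 + 0.63·167.05 + 0.18·122.33 = 151.581.
Var(X) = E[X²] − (E[X])² = 151.581 − 131.034 = 20.5471.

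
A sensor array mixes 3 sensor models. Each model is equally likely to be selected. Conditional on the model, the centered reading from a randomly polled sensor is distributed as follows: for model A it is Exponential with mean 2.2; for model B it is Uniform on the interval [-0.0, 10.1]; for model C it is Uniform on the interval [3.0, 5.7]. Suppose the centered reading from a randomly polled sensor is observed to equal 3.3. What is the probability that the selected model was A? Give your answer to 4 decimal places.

Likelihoods f(3.3 | ·): A: 0.101423; B: 0.0990099; C: 0.37037.
Posterior ∝ prior × likelihood. Numerator for A: 0.333333·0.101423 = 0.0338076.
Normalizing constant: 0.333333·0.101423 + 0.333333·0.0990099 + 0.333333·0.37037 = 0.190268.
P(A | observation) = 0.0338076 / 0.190268 = 0.177684.

0.1777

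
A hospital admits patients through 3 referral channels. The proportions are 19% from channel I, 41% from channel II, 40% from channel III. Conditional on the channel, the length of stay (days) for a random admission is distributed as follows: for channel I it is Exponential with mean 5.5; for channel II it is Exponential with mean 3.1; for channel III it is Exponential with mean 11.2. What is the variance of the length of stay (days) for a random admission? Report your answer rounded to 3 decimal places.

Per component, I: μ=5.5, E[X²]=60.5; II: μ=3.1, E[X²]=19.22; III: μ=11.2, E[X²]=250.88.
E[X] = 0.19·5.5 + 0.41·3.1 + 0.4·11.2 = 6.796.
E[X²] = 0.19·60.5 + 0.41·19.22 + 0.4·250.88 = 119.727.
Var(X) = E[X²] − (E[X])² = 119.727 − 46.1856 = 73.5416.

73.542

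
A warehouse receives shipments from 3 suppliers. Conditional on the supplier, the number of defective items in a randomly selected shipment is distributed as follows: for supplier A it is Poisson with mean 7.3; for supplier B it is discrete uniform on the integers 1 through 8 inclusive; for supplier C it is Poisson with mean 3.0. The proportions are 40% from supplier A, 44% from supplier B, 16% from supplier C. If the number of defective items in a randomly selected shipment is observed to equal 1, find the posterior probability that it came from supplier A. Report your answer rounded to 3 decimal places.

Likelihoods P(X=1 | ·): A: 0.00493143; B: 0.125; C: 0.149361.
Posterior ∝ prior × likelihood. Numerator for A: 0.4·0.00493143 = 0.00197257.
Normalizing constant: 0.4·0.00493143 + 0.44·0.125 + 0.16·0.149361 = 0.0808704.
P(A | observation) = 0.00197257 / 0.0808704 = 0.0243918.

0.024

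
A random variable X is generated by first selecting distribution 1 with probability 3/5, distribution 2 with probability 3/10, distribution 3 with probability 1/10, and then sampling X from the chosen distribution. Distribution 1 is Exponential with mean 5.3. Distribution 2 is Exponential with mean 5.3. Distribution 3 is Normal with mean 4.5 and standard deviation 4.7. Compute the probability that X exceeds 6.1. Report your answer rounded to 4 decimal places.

Conditional on each component, P(X > 6.1): 1: 0.316338; 2: 0.316338; 3: 0.366768.
By total probability, P(X > 6.1) = 0.6·0.316338 + 0.3·0.316338 + 0.1·0.366768 = 0.321381.

0.3214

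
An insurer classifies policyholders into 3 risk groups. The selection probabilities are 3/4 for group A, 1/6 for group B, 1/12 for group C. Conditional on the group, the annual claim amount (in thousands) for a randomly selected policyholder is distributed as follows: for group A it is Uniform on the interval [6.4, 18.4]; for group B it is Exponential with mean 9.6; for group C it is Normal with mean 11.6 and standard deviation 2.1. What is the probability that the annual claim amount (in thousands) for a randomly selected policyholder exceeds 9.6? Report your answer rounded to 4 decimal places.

0.6804

Conditional on each group, P(X > 9.6): A: 0.733333; B: 0.367879; C: 0.829548.
By total probability, P(X > 9.6) = 0.75·0.733333 + 0.166667·0.367879 + 0.0833333·0.829548 = 0.680442.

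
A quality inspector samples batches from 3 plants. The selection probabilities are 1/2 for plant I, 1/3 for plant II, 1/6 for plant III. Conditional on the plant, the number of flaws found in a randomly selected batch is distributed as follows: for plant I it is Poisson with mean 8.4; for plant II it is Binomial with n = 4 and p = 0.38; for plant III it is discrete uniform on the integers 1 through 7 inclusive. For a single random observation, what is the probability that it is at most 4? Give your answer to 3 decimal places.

Conditional on each plant, P(X ≤ 4): I: 0.0789083; II: 1; III: 0.571429.
By total probability, P(X ≤ 4) = 0.5·0.0789083 + 0.333333·1 + 0.166667·0.571429 = 0.468026.

0.468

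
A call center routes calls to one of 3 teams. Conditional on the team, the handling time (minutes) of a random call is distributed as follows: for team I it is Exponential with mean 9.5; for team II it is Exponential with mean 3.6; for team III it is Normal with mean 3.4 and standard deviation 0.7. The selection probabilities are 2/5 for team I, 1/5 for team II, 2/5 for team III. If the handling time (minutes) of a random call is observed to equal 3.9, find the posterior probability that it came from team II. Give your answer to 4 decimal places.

Likelihoods f(3.9 | ·): I: 0.0698212; II: 0.0940182; III: 0.441593.
Posterior ∝ prior × likelihood. Numerator for II: 0.2·0.0940182 = 0.0188036.
Normalizing constant: 0.4·0.0698212 + 0.2·0.0940182 + 0.4·0.441593 = 0.223369.
P(II | observation) = 0.0188036 / 0.223369 = 0.0841818.

0.0842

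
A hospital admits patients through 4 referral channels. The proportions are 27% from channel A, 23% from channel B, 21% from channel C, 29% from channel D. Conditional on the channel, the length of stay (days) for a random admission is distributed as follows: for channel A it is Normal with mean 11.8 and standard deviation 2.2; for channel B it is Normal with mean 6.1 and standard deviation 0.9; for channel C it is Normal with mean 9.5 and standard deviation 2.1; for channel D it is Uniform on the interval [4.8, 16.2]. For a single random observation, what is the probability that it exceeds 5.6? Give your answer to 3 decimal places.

Conditional on each channel, P(X > 5.6): A: 0.997585; B: 0.710743; C: 0.968355; D: 0.929825.
By total probability, P(X > 5.6) = 0.27·0.997585 + 0.23·0.710743 + 0.21·0.968355 + 0.29·0.929825 = 0.905822.

0.906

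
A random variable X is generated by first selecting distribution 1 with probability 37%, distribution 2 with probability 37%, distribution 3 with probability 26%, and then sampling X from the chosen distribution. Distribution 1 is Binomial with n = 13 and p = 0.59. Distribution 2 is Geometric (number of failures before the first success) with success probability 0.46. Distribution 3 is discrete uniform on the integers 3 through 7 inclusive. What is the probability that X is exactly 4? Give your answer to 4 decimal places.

Conditional on each component, P(X = 4): 1: 0.0283641; 2: 0.0391141; 3: 0.2.
By total probability, P(X = 4) = 0.37·0.0283641 + 0.37·0.0391141 + 0.26·0.2 = 0.0769669.

0.0770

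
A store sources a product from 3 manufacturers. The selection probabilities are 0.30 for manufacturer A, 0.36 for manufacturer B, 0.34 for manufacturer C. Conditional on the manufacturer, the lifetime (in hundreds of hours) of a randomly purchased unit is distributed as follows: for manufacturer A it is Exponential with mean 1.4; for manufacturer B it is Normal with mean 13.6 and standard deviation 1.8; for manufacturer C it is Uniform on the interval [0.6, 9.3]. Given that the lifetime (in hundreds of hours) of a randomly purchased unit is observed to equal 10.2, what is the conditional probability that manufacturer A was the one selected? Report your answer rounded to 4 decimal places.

0.0108

Likelihoods f(10.2 | ·): A: 0.00048947; B: 0.0372287; C: 0.
Posterior ∝ prior × likelihood. Numerator for A: 0.3·0.00048947 = 0.000146841.
Normalizing constant: 0.3·0.00048947 + 0.36·0.0372287 + 0.34·0 = 0.0135492.
P(A | observation) = 0.000146841 / 0.0135492 = 0.0108377.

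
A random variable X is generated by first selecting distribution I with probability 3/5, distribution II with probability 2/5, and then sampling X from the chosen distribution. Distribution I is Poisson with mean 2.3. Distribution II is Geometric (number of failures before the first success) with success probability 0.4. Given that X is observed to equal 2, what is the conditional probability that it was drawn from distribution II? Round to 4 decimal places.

Likelihoods P(X=2 | ·): I: 0.265185; II: 0.144.
Posterior ∝ prior × likelihood. Numerator for II: 0.4·0.144 = 0.0576.
Normalizing constant: 0.6·0.265185 + 0.4·0.144 = 0.216711.
P(II | observation) = 0.0576 / 0.216711 = 0.265792.

0.2658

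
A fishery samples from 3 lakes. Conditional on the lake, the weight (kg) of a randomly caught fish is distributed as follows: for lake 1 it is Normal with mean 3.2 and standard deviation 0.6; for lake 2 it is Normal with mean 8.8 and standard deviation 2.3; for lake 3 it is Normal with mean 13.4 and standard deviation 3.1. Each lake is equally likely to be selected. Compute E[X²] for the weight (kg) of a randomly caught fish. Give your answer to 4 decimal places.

For each component E[X²] = Var + (mean)², giving 1: 10.6; 2: 82.73; 3: 189.17.
Overall E[X²] = 0.333333·10.6 + 0.333333·82.73 + 0.333333·189.17 = 94.1667.

94.1667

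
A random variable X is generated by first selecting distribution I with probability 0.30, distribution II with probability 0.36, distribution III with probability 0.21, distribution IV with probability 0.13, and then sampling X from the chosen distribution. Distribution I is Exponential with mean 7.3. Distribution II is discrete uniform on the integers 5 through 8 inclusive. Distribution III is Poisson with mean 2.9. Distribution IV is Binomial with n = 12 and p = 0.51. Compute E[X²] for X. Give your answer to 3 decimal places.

55.268

For each component E[X²] = Var + (mean)², giving I: 106.58; II: 43.5; III: 11.31; IV: 40.4532.
Overall E[X²] = 0.3·106.58 + 0.36·43.5 + 0.21·11.31 + 0.13·40.4532 = 55.268.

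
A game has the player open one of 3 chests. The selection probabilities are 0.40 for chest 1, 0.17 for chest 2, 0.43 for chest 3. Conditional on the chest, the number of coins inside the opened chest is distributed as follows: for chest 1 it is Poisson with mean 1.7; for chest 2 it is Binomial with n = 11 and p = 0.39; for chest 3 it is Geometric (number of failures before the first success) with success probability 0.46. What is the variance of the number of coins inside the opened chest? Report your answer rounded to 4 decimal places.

3.4358

Per component, 1: μ=1.7, E[X²]=4.59; 2: μ=4.29, E[X²]=21.021; 3: μ=1.17391, E[X²]=3.93006.
E[X] = 0.4·1.7 + 0.17·4.29 + 0.43·1.17391 = 1.91408.
E[X²] = 0.4·4.59 + 0.17·21.021 + 0.43·3.93006 = 7.09949.
Var(X) = E[X²] − (E[X])² = 7.09949 − 3.66371 = 3.43578.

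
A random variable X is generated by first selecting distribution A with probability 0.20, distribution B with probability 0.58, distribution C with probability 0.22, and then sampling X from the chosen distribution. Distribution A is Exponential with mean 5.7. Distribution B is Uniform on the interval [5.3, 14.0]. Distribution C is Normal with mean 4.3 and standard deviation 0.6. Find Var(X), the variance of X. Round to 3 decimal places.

Per component, A: μ=5.7, E[X²]=64.98; B: μ=9.65, E[X²]=99.43; C: μ=4.3, E[X²]=18.85.
E[X] = 0.2·5.7 + 0.58·9.65 + 0.22·4.3 = 7.683.
E[X²] = 0.2·64.98 + 0.58·99.43 + 0.22·18.85 = 74.8124.
Var(X) = E[X²] − (E[X])² = 74.8124 − 59.0285 = 15.7839.

15.784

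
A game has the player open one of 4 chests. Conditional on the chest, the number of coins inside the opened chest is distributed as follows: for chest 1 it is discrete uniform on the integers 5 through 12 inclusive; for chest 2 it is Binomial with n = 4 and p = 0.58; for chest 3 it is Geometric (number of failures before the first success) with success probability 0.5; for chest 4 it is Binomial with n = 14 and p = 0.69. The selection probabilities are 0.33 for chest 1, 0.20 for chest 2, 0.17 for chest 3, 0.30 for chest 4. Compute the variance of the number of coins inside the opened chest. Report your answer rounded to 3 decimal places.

16.092

Per component, 1: μ=8.5, E[X²]=77.5; 2: μ=2.32, E[X²]=6.3568; 3: μ=1, E[X²]=3; 4: μ=9.66, E[X²]=96.3102.
E[X] = 0.33·8.5 + 0.2·2.32 + 0.17·1 + 0.3·9.66 = 6.337.
E[X²] = 0.33·77.5 + 0.2·6.3568 + 0.17·3 + 0.3·96.3102 = 56.2494.
Var(X) = E[X²] − (E[X])² = 56.2494 − 40.1576 = 16.0919.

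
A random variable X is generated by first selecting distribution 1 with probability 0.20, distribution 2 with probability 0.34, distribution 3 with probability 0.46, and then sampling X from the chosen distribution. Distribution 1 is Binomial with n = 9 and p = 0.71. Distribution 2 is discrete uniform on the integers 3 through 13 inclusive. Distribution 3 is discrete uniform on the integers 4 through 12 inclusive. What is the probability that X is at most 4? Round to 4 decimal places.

Conditional on each component, P(X ≤ 4): 1: 0.0870218; 2: 0.181818; 3: 0.111111.
By total probability, P(X ≤ 4) = 0.2·0.0870218 + 0.34·0.181818 + 0.46·0.111111 = 0.130334.

0.1303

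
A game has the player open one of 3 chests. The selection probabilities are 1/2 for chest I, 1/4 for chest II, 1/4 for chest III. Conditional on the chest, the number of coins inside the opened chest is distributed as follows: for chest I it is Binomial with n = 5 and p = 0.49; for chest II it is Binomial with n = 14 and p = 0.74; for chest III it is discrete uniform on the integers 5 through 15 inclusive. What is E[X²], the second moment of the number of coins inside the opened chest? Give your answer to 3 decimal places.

58.632

For each component E[X²] = Var + (mean)², giving I: 7.252; II: 110.023; III: 110.
Overall E[X²] = 0.5·7.252 + 0.25·110.023 + 0.25·110 = 58.6318.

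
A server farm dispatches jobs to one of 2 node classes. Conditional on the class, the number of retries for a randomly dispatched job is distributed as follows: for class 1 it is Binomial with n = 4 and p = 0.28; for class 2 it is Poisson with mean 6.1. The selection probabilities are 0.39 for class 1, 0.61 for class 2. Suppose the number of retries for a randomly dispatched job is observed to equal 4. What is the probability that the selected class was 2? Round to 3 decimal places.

0.971

Likelihoods P(X=4 | ·): 1: 0.00614656; 2: 0.129393.
Posterior ∝ prior × likelihood. Numerator for 2: 0.61·0.129393 = 0.0789299.
Normalizing constant: 0.39·0.00614656 + 0.61·0.129393 = 0.0813271.
P(2 | observation) = 0.0789299 / 0.0813271 = 0.970524.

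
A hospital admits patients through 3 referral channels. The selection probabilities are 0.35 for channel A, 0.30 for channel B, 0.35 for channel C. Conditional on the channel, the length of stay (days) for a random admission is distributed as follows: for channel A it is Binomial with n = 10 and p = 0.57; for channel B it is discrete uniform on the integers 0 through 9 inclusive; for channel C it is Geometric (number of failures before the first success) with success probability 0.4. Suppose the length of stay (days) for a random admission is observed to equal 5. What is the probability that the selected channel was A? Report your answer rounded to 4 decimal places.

0.6561

Likelihoods P(X=5 | ·): A: 0.222904; B: 0.1; C: 0.031104.
Posterior ∝ prior × likelihood. Numerator for A: 0.35·0.222904 = 0.0780163.
Normalizing constant: 0.35·0.222904 + 0.3·0.1 + 0.35·0.031104 = 0.118903.
P(A | observation) = 0.0780163 / 0.118903 = 0.656136.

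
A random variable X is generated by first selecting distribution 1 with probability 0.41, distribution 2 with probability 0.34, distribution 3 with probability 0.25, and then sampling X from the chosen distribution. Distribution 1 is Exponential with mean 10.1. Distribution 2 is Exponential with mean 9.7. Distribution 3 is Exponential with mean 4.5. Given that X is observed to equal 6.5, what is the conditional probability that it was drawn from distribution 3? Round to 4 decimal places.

Likelihoods f(6.5 | ·): 1: 0.0520214; 2: 0.052748; 3: 0.0524171.
Posterior ∝ prior × likelihood. Numerator for 3: 0.25·0.0524171 = 0.0131043.
Normalizing constant: 0.41·0.0520214 + 0.34·0.052748 + 0.25·0.0524171 = 0.0523674.
P(3 | observation) = 0.0131043 / 0.0523674 = 0.250237.

0.2502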